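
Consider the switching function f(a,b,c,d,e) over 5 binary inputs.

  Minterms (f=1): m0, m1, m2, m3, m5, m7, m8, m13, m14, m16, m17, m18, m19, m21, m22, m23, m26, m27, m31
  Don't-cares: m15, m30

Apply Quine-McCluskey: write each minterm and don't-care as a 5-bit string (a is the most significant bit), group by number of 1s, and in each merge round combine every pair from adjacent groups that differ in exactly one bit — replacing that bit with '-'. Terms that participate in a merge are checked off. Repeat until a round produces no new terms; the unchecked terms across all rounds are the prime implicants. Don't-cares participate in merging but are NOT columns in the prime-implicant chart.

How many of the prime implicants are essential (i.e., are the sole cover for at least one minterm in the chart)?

6

[col 0] 00000*, 00001*, 00010*, 00011*, 00101*, 00111*, 01000*, 01101*, 01110*, 01111*, 10000*, 10001*, 10010*, 10011*, 10101*, 10110*, 10111*, 11010*, 11011*, 11110*, 11111*
[col 1] -0000*, -0001*, -0010*, -0011*, -0101*, -0111*, -1110*, -1111*, 0-000, 0-101*, 0-111*, 00-01*, 00-11*, 000-0*, 000-1*, 0000-*, 0001-*, 001-1*, 011-1*, 0111-*, 1-010*, 1-011*, 1-110*, 1-111*, 10-01*, 10-10*, 10-11*, 100-0*, 100-1*, 1000-*, 1001-*, 101-1*, 1011-*, 11-10*, 11-11*, 1101-*, 1111-*
[col 2] --111, -0-01*, -0-11*, -00-0*, -00-1*, -000-*, -001-*, -01-1*, -111-, 0-1-1, 00--1*, 000--*, 1--10*, 1--11*, 1-01-*, 1-11-*, 10--1*, 10-1-*, 100--*, 11-1-*
[col 3] -0--1, -00--, 1--1-
Prime implicants: --111, -0--1, -00--, -111-, 0-000, 0-1-1, 1--1-
PI chart (minterm → PIs covering it):
  0 | -00--,0-000
  1 | -0--1,-00--
  2 | -00--  (sole → essential)
  3 | -0--1,-00--
  5 | -0--1,0-1-1
  7 | --111,-0--1,0-1-1
  8 | 0-000  (sole → essential)
  13 | 0-1-1  (sole → essential)
  14 | -111-  (sole → essential)
  16 | -00--  (sole → essential)
  17 | -0--1,-00--
  18 | -00--,1--1-
  19 | -0--1,-00--,1--1-
  21 | -0--1  (sole → essential)
  22 | 1--1-  (sole → essential)
  23 | --111,-0--1,1--1-
  26 | 1--1-  (sole → essential)
  27 | 1--1-  (sole → essential)
  31 | --111,-111-,1--1-
Essential prime implicants: -0--1, -00--, -111-, 0-000, 0-1-1, 1--1-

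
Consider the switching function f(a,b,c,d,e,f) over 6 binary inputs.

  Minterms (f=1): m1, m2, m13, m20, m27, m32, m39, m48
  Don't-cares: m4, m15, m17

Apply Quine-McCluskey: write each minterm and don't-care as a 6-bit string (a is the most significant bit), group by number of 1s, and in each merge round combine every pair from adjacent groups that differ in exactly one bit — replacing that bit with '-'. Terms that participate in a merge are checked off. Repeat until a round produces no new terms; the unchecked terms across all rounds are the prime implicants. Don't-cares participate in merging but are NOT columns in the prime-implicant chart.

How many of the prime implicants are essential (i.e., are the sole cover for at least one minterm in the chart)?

size-2^0 implicants → 000001(✓)  000010  000100(✓)  001101(✓)  001111(✓)  010001(✓)  010100(✓)  011011  100000(✓)  100111  110000(✓)
size-2^1 implicants → 0-0001  0-0100  0011-1  1-0000
Unchecked terms (primes): 0-0001, 0-0100, 000010, 0011-1, 011011, 1-0000, 100111
Minterm coverage:
  m1 ⊆ 0-0001 [E]
  m2 ⊆ 000010 [E]
  m13 ⊆ 0011-1 [E]
  m20 ⊆ 0-0100 [E]
  m27 ⊆ 011011 [E]
  m32 ⊆ 1-0000 [E]
  m39 ⊆ 100111 [E]
  m48 ⊆ 1-0000 [E]
E = {0-0001, 0-0100, 000010, 0011-1, 011011, 1-0000, 100111}

7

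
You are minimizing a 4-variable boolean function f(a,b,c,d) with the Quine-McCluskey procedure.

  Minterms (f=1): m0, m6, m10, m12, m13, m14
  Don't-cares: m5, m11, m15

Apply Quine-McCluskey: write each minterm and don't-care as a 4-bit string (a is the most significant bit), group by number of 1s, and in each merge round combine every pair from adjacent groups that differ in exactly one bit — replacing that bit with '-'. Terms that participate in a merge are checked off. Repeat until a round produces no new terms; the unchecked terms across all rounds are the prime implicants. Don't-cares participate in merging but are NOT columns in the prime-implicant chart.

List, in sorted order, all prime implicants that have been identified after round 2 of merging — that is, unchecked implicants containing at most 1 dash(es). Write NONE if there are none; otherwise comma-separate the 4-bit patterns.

-101, -110, 0000

size-2^0 implicants → 0000  0101(✓)  0110(✓)  1010(✓)  1011(✓)  1100(✓)  1101(✓)  1110(✓)  1111(✓)
size-2^1 implicants → -101  -110  1-10(✓)  1-11(✓)  101-(✓)  11-0(✓)  11-1(✓)  110-(✓)  111-(✓)
size-2^2 implicants → 1-1-  11--
Unchecked terms (primes): -101, -110, 0000, 1-1-, 11--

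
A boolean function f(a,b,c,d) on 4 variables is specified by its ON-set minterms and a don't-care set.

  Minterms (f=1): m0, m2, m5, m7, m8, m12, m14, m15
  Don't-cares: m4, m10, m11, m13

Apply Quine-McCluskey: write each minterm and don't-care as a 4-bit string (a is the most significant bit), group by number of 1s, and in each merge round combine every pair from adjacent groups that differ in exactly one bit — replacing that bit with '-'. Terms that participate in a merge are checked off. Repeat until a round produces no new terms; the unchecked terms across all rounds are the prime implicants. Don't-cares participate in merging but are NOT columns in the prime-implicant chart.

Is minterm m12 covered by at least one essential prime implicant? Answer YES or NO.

Round 0: 0000✓ 0010✓ 0100✓ 0101✓ 0111✓ 1000✓ 1010✓ 1011✓ 1100✓ 1101✓ 1110✓ 1111✓
Round 1: -000✓ -010✓ -100✓ -101✓ -111✓ 0-00✓ 00-0✓ 01-1✓ 010-✓ 1-00✓ 1-10✓ 1-11✓ 10-0✓ 101-✓ 11-0✓ 11-1✓ 110-✓ 111-✓
Round 2: --00 -0-0 -1-1 -10- 1--0 1-1- 11--
PIs = {--00, -0-0, -1-1, -10-, 1--0, 1-1-, 11--}
Coverage chart:
  m0: --00,-0-0
  m2: -0-0 ←essential
  m5: -1-1,-10-
  m7: -1-1 ←essential
  m8: --00,-0-0,1--0
  m12: --00,-10-,1--0,11--
  m14: 1--0,1-1-,11--
  m15: -1-1,1-1-,11--
Essential: -0-0, -1-1

NO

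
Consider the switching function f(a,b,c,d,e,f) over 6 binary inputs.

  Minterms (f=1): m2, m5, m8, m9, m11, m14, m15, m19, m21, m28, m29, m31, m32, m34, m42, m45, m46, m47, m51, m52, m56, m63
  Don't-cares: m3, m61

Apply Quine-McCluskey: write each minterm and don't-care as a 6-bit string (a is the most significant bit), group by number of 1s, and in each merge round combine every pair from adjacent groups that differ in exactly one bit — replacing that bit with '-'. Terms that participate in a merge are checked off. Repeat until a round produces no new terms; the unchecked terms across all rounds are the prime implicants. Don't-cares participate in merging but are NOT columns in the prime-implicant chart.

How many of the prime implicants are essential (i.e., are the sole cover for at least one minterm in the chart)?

size-2^0 implicants → 000010(✓)  000011(✓)  000101(✓)  001000(✓)  001001(✓)  001011(✓)  001110(✓)  001111(✓)  010011(✓)  010101(✓)  011100(✓)  011101(✓)  011111(✓)  100000(✓)  100010(✓)  101010(✓)  101101(✓)  101110(✓)  101111(✓)  110011(✓)  110100  111000  111101(✓)  111111(✓)
size-2^1 implicants → -00010  -01110(✓)  -01111(✓)  -10011  -11101(✓)  -11111(✓)  0-0011  0-0101  0-1111(✓)  00-011  00001-  001-11  0010-1  00100-  00111-(✓)  01-101  0111-1(✓)  01110-  1-1101(✓)  1-1111(✓)  10-010  1000-0  101-10  1011-1(✓)  10111-(✓)  1111-1(✓)
size-2^2 implicants → --1111  -0111-  -111-1  1-11-1
Unchecked terms (primes): --1111, -00010, -0111-, -10011, -111-1, 0-0011, 0-0101, 00-011, 00001-, 001-11, 0010-1, 00100-, 01-101, 01110-, 1-11-1, 10-010, 1000-0, 101-10, 110100, 111000
Minterm coverage:
  m2 ⊆ -00010,00001-
  m5 ⊆ 0-0101 [E]
  m8 ⊆ 00100- [E]
  m9 ⊆ 0010-1,00100-
  m11 ⊆ 00-011,001-11,0010-1
  m14 ⊆ -0111- [E]
  m15 ⊆ --1111,-0111-,001-11
  m19 ⊆ -10011,0-0011
  m21 ⊆ 0-0101,01-101
  m28 ⊆ 01110- [E]
  m29 ⊆ -111-1,01-101,01110-
  m31 ⊆ --1111,-111-1
  m32 ⊆ 1000-0 [E]
  m34 ⊆ -00010,10-010,1000-0
  m42 ⊆ 10-010,101-10
  m45 ⊆ 1-11-1 [E]
  m46 ⊆ -0111-,101-10
  m47 ⊆ --1111,-0111-,1-11-1
  m51 ⊆ -10011 [E]
  m52 ⊆ 110100 [E]
  m56 ⊆ 111000 [E]
  m63 ⊆ --1111,-111-1,1-11-1
E = {-0111-, -10011, 0-0101, 00100-, 01110-, 1-11-1, 1000-0, 110100, 111000}

9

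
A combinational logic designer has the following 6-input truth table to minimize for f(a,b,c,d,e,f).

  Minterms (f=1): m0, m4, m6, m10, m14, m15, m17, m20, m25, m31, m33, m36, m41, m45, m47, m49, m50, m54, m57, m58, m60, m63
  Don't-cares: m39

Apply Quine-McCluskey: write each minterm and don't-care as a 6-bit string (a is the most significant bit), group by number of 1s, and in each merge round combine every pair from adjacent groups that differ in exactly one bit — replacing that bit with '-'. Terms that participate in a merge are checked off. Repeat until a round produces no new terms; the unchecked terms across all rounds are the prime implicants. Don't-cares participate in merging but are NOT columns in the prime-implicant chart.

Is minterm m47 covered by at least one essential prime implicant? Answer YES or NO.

YES

[col 0] 000000*, 000100*, 000110*, 001010*, 001110*, 001111*, 010001*, 010100*, 011001*, 011111*, 100001*, 100100*, 100111*, 101001*, 101101*, 101111*, 110001*, 110010*, 110110*, 111001*, 111010*, 111100, 111111*
[col 1] -00100, -01111*, -10001*, -11001*, -11111*, 0-0100, 0-1111*, 00-110, 000-00, 0001-0, 001-10, 00111-, 01-001*, 1-0001*, 1-1001*, 1-1111*, 10-001*, 10-111, 101-01, 1011-1, 11-001*, 11-010, 110-10
[col 2] --1111, -1-001, 1--001
Prime implicants: --1111, -00100, -1-001, 0-0100, 00-110, 000-00, 0001-0, 001-10, 00111-, 1--001, 10-111, 101-01, 1011-1, 11-010, 110-10, 111100
PI chart (minterm → PIs covering it):
  0 | 000-00  (sole → essential)
  4 | -00100,0-0100,000-00,0001-0
  6 | 00-110,0001-0
  10 | 001-10  (sole → essential)
  14 | 00-110,001-10,00111-
  15 | --1111,00111-
  17 | -1-001  (sole → essential)
  20 | 0-0100  (sole → essential)
  25 | -1-001  (sole → essential)
  31 | --1111  (sole → essential)
  33 | 1--001  (sole → essential)
  36 | -00100  (sole → essential)
  41 | 1--001,101-01
  45 | 101-01,1011-1
  47 | --1111,10-111,1011-1
  49 | -1-001,1--001
  50 | 11-010,110-10
  54 | 110-10  (sole → essential)
  57 | -1-001,1--001
  58 | 11-010  (sole → essential)
  60 | 111100  (sole → essential)
  63 | --1111  (sole → essential)
Essential prime implicants: --1111, -00100, -1-001, 0-0100, 000-00, 001-10, 1--001, 11-010, 110-10, 111100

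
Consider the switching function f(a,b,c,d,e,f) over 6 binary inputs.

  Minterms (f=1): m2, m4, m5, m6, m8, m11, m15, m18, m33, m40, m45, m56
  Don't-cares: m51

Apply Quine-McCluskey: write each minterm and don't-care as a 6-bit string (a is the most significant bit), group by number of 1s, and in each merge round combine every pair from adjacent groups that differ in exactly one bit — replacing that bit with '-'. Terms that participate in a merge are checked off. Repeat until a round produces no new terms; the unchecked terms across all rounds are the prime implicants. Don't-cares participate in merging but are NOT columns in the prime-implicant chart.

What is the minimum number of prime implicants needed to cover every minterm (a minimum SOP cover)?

8

Round 0: 000010✓ 000100✓ 000101✓ 000110✓ 001000✓ 001011✓ 001111✓ 010010✓ 100001 101000✓ 101101 110011 111000✓
Round 1: -01000 0-0010 000-10 0001-0 00010- 001-11 1-1000
PIs = {-01000, 0-0010, 000-10, 0001-0, 00010-, 001-11, 1-1000, 100001, 101101, 110011}
Coverage chart:
  m2: 0-0010,000-10
  m4: 0001-0,00010-
  m5: 00010- ←essential
  m6: 000-10,0001-0
  m8: -01000 ←essential
  m11: 001-11 ←essential
  m15: 001-11 ←essential
  m18: 0-0010 ←essential
  m33: 100001 ←essential
  m40: -01000,1-1000
  m45: 101101 ←essential
  m56: 1-1000 ←essential
Essential: -01000, 0-0010, 00010-, 001-11, 1-1000, 100001, 101101
Petrick residual → 000-10
Min cover (8 terms): b'cd'e'f' + a'c'd'ef' + a'b'c'ef' + a'b'c'de' + a'b'cef + acd'e'f' + ab'c'd'e'f + ab'cde'f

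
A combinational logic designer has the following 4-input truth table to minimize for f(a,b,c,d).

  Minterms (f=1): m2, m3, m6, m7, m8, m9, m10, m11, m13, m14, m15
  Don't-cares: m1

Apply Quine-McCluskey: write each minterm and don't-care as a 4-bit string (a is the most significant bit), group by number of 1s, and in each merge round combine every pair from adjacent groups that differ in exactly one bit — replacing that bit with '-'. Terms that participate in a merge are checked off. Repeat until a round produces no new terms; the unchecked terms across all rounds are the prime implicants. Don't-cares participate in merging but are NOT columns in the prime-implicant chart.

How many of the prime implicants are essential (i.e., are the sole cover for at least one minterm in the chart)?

3

size-2^0 implicants → 0001(✓)  0010(✓)  0011(✓)  0110(✓)  0111(✓)  1000(✓)  1001(✓)  1010(✓)  1011(✓)  1101(✓)  1110(✓)  1111(✓)
size-2^1 implicants → -001(✓)  -010(✓)  -011(✓)  -110(✓)  -111(✓)  0-10(✓)  0-11(✓)  00-1(✓)  001-(✓)  011-(✓)  1-01(✓)  1-10(✓)  1-11(✓)  10-0(✓)  10-1(✓)  100-(✓)  101-(✓)  11-1(✓)  111-(✓)
size-2^2 implicants → --10(✓)  --11(✓)  -0-1  -01-(✓)  -11-(✓)  0-1-(✓)  1--1  1-1-(✓)  10--
size-2^3 implicants → --1-
Unchecked terms (primes): --1-, -0-1, 1--1, 10--
Minterm coverage:
  m2 ⊆ --1- [E]
  m3 ⊆ --1-,-0-1
  m6 ⊆ --1- [E]
  m7 ⊆ --1- [E]
  m8 ⊆ 10-- [E]
  m9 ⊆ -0-1,1--1,10--
  m10 ⊆ --1-,10--
  m11 ⊆ --1-,-0-1,1--1,10--
  m13 ⊆ 1--1 [E]
  m14 ⊆ --1- [E]
  m15 ⊆ --1-,1--1
E = {--1-, 1--1, 10--}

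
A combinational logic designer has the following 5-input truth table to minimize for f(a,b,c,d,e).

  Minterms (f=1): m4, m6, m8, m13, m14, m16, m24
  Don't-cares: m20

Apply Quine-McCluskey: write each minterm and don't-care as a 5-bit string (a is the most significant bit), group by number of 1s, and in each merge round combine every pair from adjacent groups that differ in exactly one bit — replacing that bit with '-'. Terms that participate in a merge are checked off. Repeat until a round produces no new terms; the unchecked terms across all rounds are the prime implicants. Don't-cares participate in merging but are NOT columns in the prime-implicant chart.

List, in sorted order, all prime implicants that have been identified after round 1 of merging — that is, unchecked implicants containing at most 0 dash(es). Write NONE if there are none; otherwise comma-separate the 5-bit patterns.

Round 0: 00100✓ 00110✓ 01000✓ 01101 01110✓ 10000✓ 10100✓ 11000✓
Round 1: -0100 -1000 0-110 001-0 1-000 10-00
PIs = {-0100, -1000, 0-110, 001-0, 01101, 1-000, 10-00}

01101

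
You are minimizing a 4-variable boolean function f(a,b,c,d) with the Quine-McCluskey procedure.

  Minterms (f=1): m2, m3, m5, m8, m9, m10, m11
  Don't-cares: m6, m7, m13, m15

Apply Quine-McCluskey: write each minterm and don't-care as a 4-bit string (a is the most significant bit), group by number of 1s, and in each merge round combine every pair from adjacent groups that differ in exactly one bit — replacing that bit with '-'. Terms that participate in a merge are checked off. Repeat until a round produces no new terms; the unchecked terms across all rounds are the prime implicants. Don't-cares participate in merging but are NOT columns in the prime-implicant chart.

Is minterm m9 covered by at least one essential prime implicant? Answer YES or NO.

Round 0: 0010✓ 0011✓ 0101✓ 0110✓ 0111✓ 1000✓ 1001✓ 1010✓ 1011✓ 1101✓ 1111✓
Round 1: -010✓ -011✓ -101✓ -111✓ 0-10✓ 0-11✓ 001-✓ 01-1✓ 011-✓ 1-01✓ 1-11✓ 10-0✓ 10-1✓ 100-✓ 101-✓ 11-1✓
Round 2: --11 -01- -1-1 0-1- 1--1 10--
PIs = {--11, -01-, -1-1, 0-1-, 1--1, 10--}
Coverage chart:
  m2: -01-,0-1-
  m3: --11,-01-,0-1-
  m5: -1-1 ←essential
  m8: 10-- ←essential
  m9: 1--1,10--
  m10: -01-,10--
  m11: --11,-01-,1--1,10--
Essential: -1-1, 10--

YES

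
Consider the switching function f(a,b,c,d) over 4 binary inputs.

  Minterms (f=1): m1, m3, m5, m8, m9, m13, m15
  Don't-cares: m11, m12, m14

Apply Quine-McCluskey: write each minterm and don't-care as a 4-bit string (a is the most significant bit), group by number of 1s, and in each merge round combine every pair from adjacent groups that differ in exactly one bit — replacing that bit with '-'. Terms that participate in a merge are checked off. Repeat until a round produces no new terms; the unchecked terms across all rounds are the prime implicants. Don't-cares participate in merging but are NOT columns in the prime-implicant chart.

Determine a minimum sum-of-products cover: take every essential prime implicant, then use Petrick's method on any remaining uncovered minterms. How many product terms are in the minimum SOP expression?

Round 0: 0001✓ 0011✓ 0101✓ 1000✓ 1001✓ 1011✓ 1100✓ 1101✓ 1110✓ 1111✓
Round 1: -001✓ -011✓ -101✓ 0-01✓ 00-1✓ 1-00✓ 1-01✓ 1-11✓ 10-1✓ 100-✓ 11-0✓ 11-1✓ 110-✓ 111-✓
Round 2: --01 -0-1 1--1 1-0- 11--
PIs = {--01, -0-1, 1--1, 1-0-, 11--}
Coverage chart:
  m1: --01,-0-1
  m3: -0-1 ←essential
  m5: --01 ←essential
  m8: 1-0- ←essential
  m9: --01,-0-1,1--1,1-0-
  m13: --01,1--1,1-0-,11--
  m15: 1--1,11--
Essential: --01, -0-1, 1-0-
Petrick residual → 1--1
Min cover (4 terms): c'd + b'd + ad + ac'

4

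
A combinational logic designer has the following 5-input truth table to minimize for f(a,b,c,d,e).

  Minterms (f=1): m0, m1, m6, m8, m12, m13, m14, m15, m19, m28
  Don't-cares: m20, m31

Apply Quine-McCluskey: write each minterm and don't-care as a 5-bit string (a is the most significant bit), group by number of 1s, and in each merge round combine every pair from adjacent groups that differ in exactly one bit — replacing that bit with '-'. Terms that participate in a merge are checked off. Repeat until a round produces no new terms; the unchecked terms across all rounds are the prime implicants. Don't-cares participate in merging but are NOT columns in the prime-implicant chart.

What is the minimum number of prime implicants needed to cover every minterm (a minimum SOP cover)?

6

size-2^0 implicants → 00000(✓)  00001(✓)  00110(✓)  01000(✓)  01100(✓)  01101(✓)  01110(✓)  01111(✓)  10011  10100(✓)  11100(✓)  11111(✓)
size-2^1 implicants → -1100  -1111  0-000  0-110  0000-  01-00  011-0(✓)  011-1(✓)  0110-(✓)  0111-(✓)  1-100
size-2^2 implicants → 011--
Unchecked terms (primes): -1100, -1111, 0-000, 0-110, 0000-, 01-00, 011--, 1-100, 10011
Minterm coverage:
  m0 ⊆ 0-000,0000-
  m1 ⊆ 0000- [E]
  m6 ⊆ 0-110 [E]
  m8 ⊆ 0-000,01-00
  m12 ⊆ -1100,01-00,011--
  m13 ⊆ 011-- [E]
  m14 ⊆ 0-110,011--
  m15 ⊆ -1111,011--
  m19 ⊆ 10011 [E]
  m28 ⊆ -1100,1-100
E = {0-110, 0000-, 011--, 10011}
Petrick residual → -1100, 0-000
Cover = bcd'e' + a'c'd'e' + a'cde' + a'b'c'd' + a'bc + ab'c'de  |cover|=6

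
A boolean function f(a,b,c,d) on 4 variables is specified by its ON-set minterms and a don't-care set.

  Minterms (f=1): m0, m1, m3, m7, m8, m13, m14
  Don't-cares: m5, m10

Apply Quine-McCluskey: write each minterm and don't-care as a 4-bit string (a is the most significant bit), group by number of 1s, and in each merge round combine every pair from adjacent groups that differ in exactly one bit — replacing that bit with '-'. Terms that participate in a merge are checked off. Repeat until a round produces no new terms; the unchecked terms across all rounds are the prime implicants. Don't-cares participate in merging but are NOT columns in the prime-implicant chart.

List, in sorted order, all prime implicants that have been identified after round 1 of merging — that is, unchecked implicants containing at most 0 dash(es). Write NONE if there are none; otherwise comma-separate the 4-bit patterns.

size-2^0 implicants → 0000(✓)  0001(✓)  0011(✓)  0101(✓)  0111(✓)  1000(✓)  1010(✓)  1101(✓)  1110(✓)
size-2^1 implicants → -000  -101  0-01(✓)  0-11(✓)  00-1(✓)  000-  01-1(✓)  1-10  10-0
size-2^2 implicants → 0--1
Unchecked terms (primes): -000, -101, 0--1, 000-, 1-10, 10-0

NONE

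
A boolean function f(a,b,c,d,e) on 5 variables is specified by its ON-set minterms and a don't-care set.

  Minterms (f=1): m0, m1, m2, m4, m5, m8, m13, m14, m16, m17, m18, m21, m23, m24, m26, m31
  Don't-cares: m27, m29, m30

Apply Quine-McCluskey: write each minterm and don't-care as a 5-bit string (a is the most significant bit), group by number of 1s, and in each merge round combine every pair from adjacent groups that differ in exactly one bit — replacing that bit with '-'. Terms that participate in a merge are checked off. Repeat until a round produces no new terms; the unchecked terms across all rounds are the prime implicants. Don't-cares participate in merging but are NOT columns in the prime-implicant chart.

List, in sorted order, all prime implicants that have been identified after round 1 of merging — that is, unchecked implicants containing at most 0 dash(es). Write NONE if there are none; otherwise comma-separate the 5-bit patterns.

NONE

size-2^0 implicants → 00000(✓)  00001(✓)  00010(✓)  00100(✓)  00101(✓)  01000(✓)  01101(✓)  01110(✓)  10000(✓)  10001(✓)  10010(✓)  10101(✓)  10111(✓)  11000(✓)  11010(✓)  11011(✓)  11101(✓)  11110(✓)  11111(✓)
size-2^1 implicants → -0000(✓)  -0001(✓)  -0010(✓)  -0101(✓)  -1000(✓)  -1101(✓)  -1110  0-000(✓)  0-101(✓)  00-00(✓)  00-01(✓)  000-0(✓)  0000-(✓)  0010-(✓)  1-000(✓)  1-010(✓)  1-101(✓)  1-111(✓)  10-01(✓)  100-0(✓)  1000-(✓)  101-1(✓)  11-10(✓)  11-11(✓)  110-0(✓)  1101-(✓)  111-1(✓)  1111-(✓)
size-2^2 implicants → --000  --101  -0-01  -00-0  -000-  00-0-  1-0-0  1-1-1  11-1-
Unchecked terms (primes): --000, --101, -0-01, -00-0, -000-, -1110, 00-0-, 1-0-0, 1-1-1, 11-1-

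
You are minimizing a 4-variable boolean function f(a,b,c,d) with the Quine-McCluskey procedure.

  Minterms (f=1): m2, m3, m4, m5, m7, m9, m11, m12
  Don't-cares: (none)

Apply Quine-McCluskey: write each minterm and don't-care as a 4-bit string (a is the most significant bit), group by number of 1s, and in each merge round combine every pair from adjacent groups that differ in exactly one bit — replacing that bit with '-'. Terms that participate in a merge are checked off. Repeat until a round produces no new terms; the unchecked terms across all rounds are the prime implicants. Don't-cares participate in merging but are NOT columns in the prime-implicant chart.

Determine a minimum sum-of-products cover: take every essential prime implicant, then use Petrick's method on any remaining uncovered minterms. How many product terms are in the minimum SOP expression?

4

[col 0] 0010*, 0011*, 0100*, 0101*, 0111*, 1001*, 1011*, 1100*
[col 1] -011, -100, 0-11, 001-, 01-1, 010-, 10-1
Prime implicants: -011, -100, 0-11, 001-, 01-1, 010-, 10-1
PI chart (minterm → PIs covering it):
  2 | 001-  (sole → essential)
  3 | -011,0-11,001-
  4 | -100,010-
  5 | 01-1,010-
  7 | 0-11,01-1
  9 | 10-1  (sole → essential)
  11 | -011,10-1
  12 | -100  (sole → essential)
Essential prime implicants: -100, 001-, 10-1
Petrick residual → 01-1
Minimum SOP uses 4 PIs: bc'd' + a'b'c + a'bd + ab'd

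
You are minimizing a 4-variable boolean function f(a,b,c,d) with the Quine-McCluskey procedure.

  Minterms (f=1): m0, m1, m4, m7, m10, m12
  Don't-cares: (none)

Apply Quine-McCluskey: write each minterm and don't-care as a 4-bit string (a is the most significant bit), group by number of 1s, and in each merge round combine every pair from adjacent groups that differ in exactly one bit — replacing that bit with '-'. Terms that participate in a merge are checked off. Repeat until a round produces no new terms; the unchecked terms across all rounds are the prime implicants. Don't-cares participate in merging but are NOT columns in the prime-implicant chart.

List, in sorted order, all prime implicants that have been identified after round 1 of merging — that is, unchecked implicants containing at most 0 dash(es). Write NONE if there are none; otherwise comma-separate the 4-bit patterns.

0111, 1010

[col 0] 0000*, 0001*, 0100*, 0111, 1010, 1100*
[col 1] -100, 0-00, 000-
Prime implicants: -100, 0-00, 000-, 0111, 1010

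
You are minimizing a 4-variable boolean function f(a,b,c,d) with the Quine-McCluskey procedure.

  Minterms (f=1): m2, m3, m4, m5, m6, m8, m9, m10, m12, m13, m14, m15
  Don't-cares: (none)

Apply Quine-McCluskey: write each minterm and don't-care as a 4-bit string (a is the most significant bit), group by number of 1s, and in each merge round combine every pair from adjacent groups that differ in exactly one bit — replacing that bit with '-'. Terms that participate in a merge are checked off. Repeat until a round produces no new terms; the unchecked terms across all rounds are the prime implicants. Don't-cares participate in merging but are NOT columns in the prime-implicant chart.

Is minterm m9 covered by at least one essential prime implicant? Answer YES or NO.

size-2^0 implicants → 0010(✓)  0011(✓)  0100(✓)  0101(✓)  0110(✓)  1000(✓)  1001(✓)  1010(✓)  1100(✓)  1101(✓)  1110(✓)  1111(✓)
size-2^1 implicants → -010(✓)  -100(✓)  -101(✓)  -110(✓)  0-10(✓)  001-  01-0(✓)  010-(✓)  1-00(✓)  1-01(✓)  1-10(✓)  10-0(✓)  100-(✓)  11-0(✓)  11-1(✓)  110-(✓)  111-(✓)
size-2^2 implicants → --10  -1-0  -10-  1--0  1-0-  11--
Unchecked terms (primes): --10, -1-0, -10-, 001-, 1--0, 1-0-, 11--
Minterm coverage:
  m2 ⊆ --10,001-
  m3 ⊆ 001- [E]
  m4 ⊆ -1-0,-10-
  m5 ⊆ -10- [E]
  m6 ⊆ --10,-1-0
  m8 ⊆ 1--0,1-0-
  m9 ⊆ 1-0- [E]
  m10 ⊆ --10,1--0
  m12 ⊆ -1-0,-10-,1--0,1-0-,11--
  m13 ⊆ -10-,1-0-,11--
  m14 ⊆ --10,-1-0,1--0,11--
  m15 ⊆ 11-- [E]
E = {-10-, 001-, 1-0-, 11--}

YES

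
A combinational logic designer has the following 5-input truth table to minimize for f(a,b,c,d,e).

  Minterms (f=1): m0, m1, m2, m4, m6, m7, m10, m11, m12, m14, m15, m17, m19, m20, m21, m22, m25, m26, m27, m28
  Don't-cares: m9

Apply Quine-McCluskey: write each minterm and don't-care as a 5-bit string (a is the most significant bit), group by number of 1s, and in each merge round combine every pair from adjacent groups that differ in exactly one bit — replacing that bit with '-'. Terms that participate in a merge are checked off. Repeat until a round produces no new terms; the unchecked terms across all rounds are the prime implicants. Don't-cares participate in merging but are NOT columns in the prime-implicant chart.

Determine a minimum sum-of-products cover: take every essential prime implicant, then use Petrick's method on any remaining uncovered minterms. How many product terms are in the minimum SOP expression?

8

size-2^0 implicants → 00000(✓)  00001(✓)  00010(✓)  00100(✓)  00110(✓)  00111(✓)  01001(✓)  01010(✓)  01011(✓)  01100(✓)  01110(✓)  01111(✓)  10001(✓)  10011(✓)  10100(✓)  10101(✓)  10110(✓)  11001(✓)  11010(✓)  11011(✓)  11100(✓)
size-2^1 implicants → -0001(✓)  -0100(✓)  -0110(✓)  -1001(✓)  -1010(✓)  -1011(✓)  -1100(✓)  0-001(✓)  0-010(✓)  0-100(✓)  0-110(✓)  0-111(✓)  00-00(✓)  00-10(✓)  000-0(✓)  0000-  001-0(✓)  0011-(✓)  01-10(✓)  01-11(✓)  010-1(✓)  0101-(✓)  011-0(✓)  0111-(✓)  1-001(✓)  1-011(✓)  1-100(✓)  10-01  100-1(✓)  101-0(✓)  1010-  110-1(✓)  1101-(✓)
size-2^2 implicants → --001  --100  -01-0  -10-1  -101-  0--10  0-1-0  0-11-  00--0  01-1-  1-0-1
Unchecked terms (primes): --001, --100, -01-0, -10-1, -101-, 0--10, 0-1-0, 0-11-, 00--0, 0000-, 01-1-, 1-0-1, 10-01, 1010-
Minterm coverage:
  m0 ⊆ 00--0,0000-
  m1 ⊆ --001,0000-
  m2 ⊆ 0--10,00--0
  m4 ⊆ --100,-01-0,0-1-0,00--0
  m6 ⊆ -01-0,0--10,0-1-0,0-11-,00--0
  m7 ⊆ 0-11- [E]
  m10 ⊆ -101-,0--10,01-1-
  m11 ⊆ -10-1,-101-,01-1-
  m12 ⊆ --100,0-1-0
  m14 ⊆ 0--10,0-1-0,0-11-,01-1-
  m15 ⊆ 0-11-,01-1-
  m17 ⊆ --001,1-0-1,10-01
  m19 ⊆ 1-0-1 [E]
  m20 ⊆ --100,-01-0,1010-
  m21 ⊆ 10-01,1010-
  m22 ⊆ -01-0 [E]
  m25 ⊆ --001,-10-1,1-0-1
  m26 ⊆ -101- [E]
  m27 ⊆ -10-1,-101-,1-0-1
  m28 ⊆ --100 [E]
E = {--100, -01-0, -101-, 0-11-, 1-0-1}
Petrick residual → --001, 00--0, 10-01
Cover = c'd'e + cd'e' + b'ce' + bc'd + a'cd + a'b'e' + ac'e + ab'd'e  |cover|=8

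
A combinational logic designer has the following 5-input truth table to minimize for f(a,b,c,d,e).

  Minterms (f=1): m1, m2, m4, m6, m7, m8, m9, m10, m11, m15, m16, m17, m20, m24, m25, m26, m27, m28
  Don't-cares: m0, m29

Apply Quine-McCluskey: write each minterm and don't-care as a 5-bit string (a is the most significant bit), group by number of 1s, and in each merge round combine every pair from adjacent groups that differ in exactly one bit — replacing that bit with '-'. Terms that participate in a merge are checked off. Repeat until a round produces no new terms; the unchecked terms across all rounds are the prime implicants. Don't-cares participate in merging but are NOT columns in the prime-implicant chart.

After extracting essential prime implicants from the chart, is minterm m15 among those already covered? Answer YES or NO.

NO

size-2^0 implicants → 00000(✓)  00001(✓)  00010(✓)  00100(✓)  00110(✓)  00111(✓)  01000(✓)  01001(✓)  01010(✓)  01011(✓)  01111(✓)  10000(✓)  10001(✓)  10100(✓)  11000(✓)  11001(✓)  11010(✓)  11011(✓)  11100(✓)  11101(✓)
size-2^1 implicants → -0000(✓)  -0001(✓)  -0100(✓)  -1000(✓)  -1001(✓)  -1010(✓)  -1011(✓)  0-000(✓)  0-001(✓)  0-010(✓)  0-111  00-00(✓)  00-10(✓)  000-0(✓)  0000-(✓)  001-0(✓)  0011-  01-11  010-0(✓)  010-1(✓)  0100-(✓)  0101-(✓)  1-000(✓)  1-001(✓)  1-100(✓)  10-00(✓)  1000-(✓)  11-00(✓)  11-01(✓)  110-0(✓)  110-1(✓)  1100-(✓)  1101-(✓)  1110-(✓)
size-2^2 implicants → --000(✓)  --001(✓)  -0-00  -000-(✓)  -10-0(✓)  -10-1(✓)  -100-(✓)  -101-(✓)  0-0-0  0-00-(✓)  00--0  010--(✓)  1--00  1-00-(✓)  11-0-  110--(✓)
size-2^3 implicants → --00-  -10--
Unchecked terms (primes): --00-, -0-00, -10--, 0-0-0, 0-111, 00--0, 0011-, 01-11, 1--00, 11-0-
Minterm coverage:
  m1 ⊆ --00- [E]
  m2 ⊆ 0-0-0,00--0
  m4 ⊆ -0-00,00--0
  m6 ⊆ 00--0,0011-
  m7 ⊆ 0-111,0011-
  m8 ⊆ --00-,-10--,0-0-0
  m9 ⊆ --00-,-10--
  m10 ⊆ -10--,0-0-0
  m11 ⊆ -10--,01-11
  m15 ⊆ 0-111,01-11
  m16 ⊆ --00-,-0-00,1--00
  m17 ⊆ --00- [E]
  m20 ⊆ -0-00,1--00
  m24 ⊆ --00-,-10--,1--00,11-0-
  m25 ⊆ --00-,-10--,11-0-
  m26 ⊆ -10-- [E]
  m27 ⊆ -10-- [E]
  m28 ⊆ 1--00,11-0-
E = {--00-, -10--}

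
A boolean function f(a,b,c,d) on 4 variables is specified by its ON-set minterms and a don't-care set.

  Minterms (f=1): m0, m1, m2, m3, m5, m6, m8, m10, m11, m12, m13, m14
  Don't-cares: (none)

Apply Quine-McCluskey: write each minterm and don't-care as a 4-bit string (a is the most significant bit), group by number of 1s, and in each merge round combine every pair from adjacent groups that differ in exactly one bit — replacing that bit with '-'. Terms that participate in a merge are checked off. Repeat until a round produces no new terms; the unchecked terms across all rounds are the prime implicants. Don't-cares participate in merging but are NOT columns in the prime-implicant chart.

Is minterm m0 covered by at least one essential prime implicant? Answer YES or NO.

Round 0: 0000✓ 0001✓ 0010✓ 0011✓ 0101✓ 0110✓ 1000✓ 1010✓ 1011✓ 1100✓ 1101✓ 1110✓
Round 1: -000✓ -010✓ -011✓ -101 -110✓ 0-01 0-10✓ 00-0✓ 00-1✓ 000-✓ 001-✓ 1-00✓ 1-10✓ 10-0✓ 101-✓ 11-0✓ 110-
Round 2: --10 -0-0 -01- 00-- 1--0
PIs = {--10, -0-0, -01-, -101, 0-01, 00--, 1--0, 110-}
Coverage chart:
  m0: -0-0,00--
  m1: 0-01,00--
  m2: --10,-0-0,-01-,00--
  m3: -01-,00--
  m5: -101,0-01
  m6: --10 ←essential
  m8: -0-0,1--0
  m10: --10,-0-0,-01-,1--0
  m11: -01- ←essential
  m12: 1--0,110-
  m13: -101,110-
  m14: --10,1--0
Essential: --10, -01-

NO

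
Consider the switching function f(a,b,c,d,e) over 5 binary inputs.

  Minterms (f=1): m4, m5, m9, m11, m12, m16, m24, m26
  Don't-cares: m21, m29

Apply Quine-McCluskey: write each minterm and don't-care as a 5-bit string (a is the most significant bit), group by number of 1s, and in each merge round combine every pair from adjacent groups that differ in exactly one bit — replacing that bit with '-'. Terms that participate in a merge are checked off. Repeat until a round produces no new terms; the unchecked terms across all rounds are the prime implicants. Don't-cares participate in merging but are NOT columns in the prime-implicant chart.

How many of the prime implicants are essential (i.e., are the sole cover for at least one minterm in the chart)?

4

[col 0] 00100*, 00101*, 01001*, 01011*, 01100*, 10000*, 10101*, 11000*, 11010*, 11101*
[col 1] -0101, 0-100, 0010-, 010-1, 1-000, 1-101, 110-0
Prime implicants: -0101, 0-100, 0010-, 010-1, 1-000, 1-101, 110-0
PI chart (minterm → PIs covering it):
  4 | 0-100,0010-
  5 | -0101,0010-
  9 | 010-1  (sole → essential)
  11 | 010-1  (sole → essential)
  12 | 0-100  (sole → essential)
  16 | 1-000  (sole → essential)
  24 | 1-000,110-0
  26 | 110-0  (sole → essential)
Essential prime implicants: 0-100, 010-1, 1-000, 110-0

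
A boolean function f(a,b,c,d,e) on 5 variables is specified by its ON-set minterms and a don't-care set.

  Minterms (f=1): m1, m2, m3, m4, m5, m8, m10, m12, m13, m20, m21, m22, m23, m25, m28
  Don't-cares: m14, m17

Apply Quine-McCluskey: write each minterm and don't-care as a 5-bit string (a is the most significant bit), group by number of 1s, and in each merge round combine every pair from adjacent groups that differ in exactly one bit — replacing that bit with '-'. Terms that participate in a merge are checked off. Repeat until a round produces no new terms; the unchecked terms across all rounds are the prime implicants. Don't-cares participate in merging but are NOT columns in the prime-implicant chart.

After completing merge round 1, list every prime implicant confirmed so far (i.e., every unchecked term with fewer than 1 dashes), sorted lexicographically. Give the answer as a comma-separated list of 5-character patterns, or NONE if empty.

Round 0: 00001✓ 00010✓ 00011✓ 00100✓ 00101✓ 01000✓ 01010✓ 01100✓ 01101✓ 01110✓ 10001✓ 10100✓ 10101✓ 10110✓ 10111✓ 11001✓ 11100✓
Round 1: -0001✓ -0100✓ -0101✓ -1100✓ 0-010 0-100✓ 0-101✓ 00-01✓ 000-1 0001- 0010-✓ 01-00✓ 01-10✓ 010-0✓ 011-0✓ 0110-✓ 1-001 1-100✓ 10-01✓ 101-0✓ 101-1✓ 1010-✓ 1011-✓
Round 2: --100 -0-01 -010- 0-10- 01--0 101--
PIs = {--100, -0-01, -010-, 0-010, 0-10-, 000-1, 0001-, 01--0, 1-001, 101--}

NONE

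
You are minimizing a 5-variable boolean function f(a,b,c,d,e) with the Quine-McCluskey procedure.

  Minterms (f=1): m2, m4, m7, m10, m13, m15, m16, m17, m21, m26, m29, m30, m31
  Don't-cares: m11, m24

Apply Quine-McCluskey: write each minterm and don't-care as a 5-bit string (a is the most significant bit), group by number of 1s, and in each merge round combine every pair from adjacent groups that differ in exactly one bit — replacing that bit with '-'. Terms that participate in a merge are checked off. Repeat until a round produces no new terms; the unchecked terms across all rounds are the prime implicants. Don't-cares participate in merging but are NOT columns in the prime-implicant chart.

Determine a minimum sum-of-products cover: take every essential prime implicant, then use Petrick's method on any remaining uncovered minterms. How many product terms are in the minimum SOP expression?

7

size-2^0 implicants → 00010(✓)  00100  00111(✓)  01010(✓)  01011(✓)  01101(✓)  01111(✓)  10000(✓)  10001(✓)  10101(✓)  11000(✓)  11010(✓)  11101(✓)  11110(✓)  11111(✓)
size-2^1 implicants → -1010  -1101(✓)  -1111(✓)  0-010  0-111  01-11  0101-  011-1(✓)  1-000  1-101  10-01  1000-  11-10  110-0  111-1(✓)  1111-
size-2^2 implicants → -11-1
Unchecked terms (primes): -1010, -11-1, 0-010, 0-111, 00100, 01-11, 0101-, 1-000, 1-101, 10-01, 1000-, 11-10, 110-0, 1111-
Minterm coverage:
  m2 ⊆ 0-010 [E]
  m4 ⊆ 00100 [E]
  m7 ⊆ 0-111 [E]
  m10 ⊆ -1010,0-010,0101-
  m13 ⊆ -11-1 [E]
  m15 ⊆ -11-1,0-111,01-11
  m16 ⊆ 1-000,1000-
  m17 ⊆ 10-01,1000-
  m21 ⊆ 1-101,10-01
  m26 ⊆ -1010,11-10,110-0
  m29 ⊆ -11-1,1-101
  m30 ⊆ 11-10,1111-
  m31 ⊆ -11-1,1111-
E = {-11-1, 0-010, 0-111, 00100}
Petrick residual → 1-000, 10-01, 11-10
Cover = bce + a'c'de' + a'cde + a'b'cd'e' + ac'd'e' + ab'd'e + abde'  |cover|=7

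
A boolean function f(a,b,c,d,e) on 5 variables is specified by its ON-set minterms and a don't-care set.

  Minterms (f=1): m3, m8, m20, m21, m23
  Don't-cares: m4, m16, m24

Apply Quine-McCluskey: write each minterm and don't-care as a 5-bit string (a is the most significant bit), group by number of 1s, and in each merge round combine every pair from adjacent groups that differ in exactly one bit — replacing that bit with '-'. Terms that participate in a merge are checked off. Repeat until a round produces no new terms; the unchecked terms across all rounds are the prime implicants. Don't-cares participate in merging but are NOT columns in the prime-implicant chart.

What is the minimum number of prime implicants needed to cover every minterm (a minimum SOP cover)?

4

size-2^0 implicants → 00011  00100(✓)  01000(✓)  10000(✓)  10100(✓)  10101(✓)  10111(✓)  11000(✓)
size-2^1 implicants → -0100  -1000  1-000  10-00  101-1  1010-
Unchecked terms (primes): -0100, -1000, 00011, 1-000, 10-00, 101-1, 1010-
Minterm coverage:
  m3 ⊆ 00011 [E]
  m8 ⊆ -1000 [E]
  m20 ⊆ -0100,10-00,1010-
  m21 ⊆ 101-1,1010-
  m23 ⊆ 101-1 [E]
E = {-1000, 00011, 101-1}
Petrick residual → -0100
Cover = b'cd'e' + bc'd'e' + a'b'c'de + ab'ce  |cover|=4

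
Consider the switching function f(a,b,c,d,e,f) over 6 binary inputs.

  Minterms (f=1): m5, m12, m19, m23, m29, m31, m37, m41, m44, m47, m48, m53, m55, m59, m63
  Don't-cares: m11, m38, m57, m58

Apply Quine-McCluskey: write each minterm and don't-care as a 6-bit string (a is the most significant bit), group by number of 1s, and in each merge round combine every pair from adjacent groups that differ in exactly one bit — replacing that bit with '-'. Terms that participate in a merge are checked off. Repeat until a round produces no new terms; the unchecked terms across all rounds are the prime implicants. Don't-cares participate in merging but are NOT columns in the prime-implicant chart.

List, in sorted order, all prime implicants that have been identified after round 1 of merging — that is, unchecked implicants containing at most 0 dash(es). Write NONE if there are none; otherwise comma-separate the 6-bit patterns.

001011, 100110, 110000

Round 0: 000101✓ 001011 001100✓ 010011✓ 010111✓ 011101✓ 011111✓ 100101✓ 100110 101001✓ 101100✓ 101111✓ 110000 110101✓ 110111✓ 111001✓ 111010✓ 111011✓ 111111✓
Round 1: -00101 -01100 -10111✓ -11111✓ 01-111✓ 010-11 0111-1 1-0101 1-1001 1-1111 11-111✓ 1101-1 111-11 1110-1 11101-
Round 2: -1-111
PIs = {-00101, -01100, -1-111, 001011, 010-11, 0111-1, 1-0101, 1-1001, 1-1111, 100110, 110000, 1101-1, 111-11, 1110-1, 11101-}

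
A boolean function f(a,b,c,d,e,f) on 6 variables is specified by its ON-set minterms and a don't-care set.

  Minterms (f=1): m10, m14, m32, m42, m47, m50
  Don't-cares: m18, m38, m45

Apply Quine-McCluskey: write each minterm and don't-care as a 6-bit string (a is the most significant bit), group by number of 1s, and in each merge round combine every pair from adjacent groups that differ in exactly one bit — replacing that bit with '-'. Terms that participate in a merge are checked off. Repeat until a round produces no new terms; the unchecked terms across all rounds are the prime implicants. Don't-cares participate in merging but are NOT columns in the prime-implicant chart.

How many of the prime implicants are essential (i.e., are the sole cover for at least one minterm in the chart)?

[col 0] 001010*, 001110*, 010010*, 100000, 100110, 101010*, 101101*, 101111*, 110010*
[col 1] -01010, -10010, 001-10, 1011-1
Prime implicants: -01010, -10010, 001-10, 100000, 100110, 1011-1
PI chart (minterm → PIs covering it):
  10 | -01010,001-10
  14 | 001-10  (sole → essential)
  32 | 100000  (sole → essential)
  42 | -01010  (sole → essential)
  47 | 1011-1  (sole → essential)
  50 | -10010  (sole → essential)
Essential prime implicants: -01010, -10010, 001-10, 100000, 1011-1

5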